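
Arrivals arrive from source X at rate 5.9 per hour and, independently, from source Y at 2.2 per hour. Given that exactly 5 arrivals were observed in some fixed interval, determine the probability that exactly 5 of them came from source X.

0.2050

Given the total, each event is independently from source X with probability p = λ_X/(λ_X+λ_Y) = 5.9/8.1 ≈ 0.7284.
So K ~ Binomial(5, 5.9/8.1): P(K = 5) = C(5,5) · (5.9/8.1)^5 · (2.2/8.1)^0 ≈ 0.2050.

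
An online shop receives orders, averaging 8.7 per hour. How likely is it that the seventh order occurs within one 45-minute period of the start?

Over the interval, μ = 8.7 × 0.75 = 6.525 (a 45-minute period = 0.75 hours).
The seventh arrival falls in the interval iff at least 7 events occur there: P(S_7 ≤ t) = P(N ≥ 7) = 1 − P(N ≤ 6) ≈ 0.4774.

0.4774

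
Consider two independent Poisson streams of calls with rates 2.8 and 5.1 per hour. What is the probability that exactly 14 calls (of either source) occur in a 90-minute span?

Independent Poisson processes superpose: combined rate λ = 2.8 + 5.1 = 7.9 per hour.
Over the interval, μ = 7.9 × 1.5 = 11.85 (a 90-minute span = 1.5 hours).
P(N = 14) = e^(−11.85) · 11.85^14/14! ≈ 0.0882.

0.0882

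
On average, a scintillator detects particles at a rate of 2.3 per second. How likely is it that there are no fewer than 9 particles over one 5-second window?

Over the interval, μ = 2.3 × 5 = 11.5 (a 5-second window = 5 seconds).
P(N ≥ 9) = 1 − P(N ≤ 8) = 1 − Σ_{j=0}^{8} e^(−μ) μ^j/j! ≈ 0.8094.

0.8094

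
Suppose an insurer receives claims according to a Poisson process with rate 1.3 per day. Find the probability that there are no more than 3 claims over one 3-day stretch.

0.4532

Over the interval, μ = 1.3 × 3 = 3.9 (a 3-day stretch = 3 days).
P(N ≤ 3) = Σ_{j=0}^{3} e^(−μ) μ^j/j! ≈ 0.4532.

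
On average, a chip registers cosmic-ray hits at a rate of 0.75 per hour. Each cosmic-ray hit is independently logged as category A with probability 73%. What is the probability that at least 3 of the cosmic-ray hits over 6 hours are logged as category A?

Thinning: the cosmic-ray hits that are logged as category A themselves form a Poisson process with rate 0.73 × 0.75 = 0.5475 per hour.
Over the interval, μ = 0.5475 × 6 = 3.285 (6 hours).
P(N ≥ 3) = 1 − P(N ≤ 2) ≈ 0.6376.

0.6376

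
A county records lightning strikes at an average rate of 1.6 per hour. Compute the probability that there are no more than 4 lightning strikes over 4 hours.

Over the interval, μ = 1.6 × 4 = 6.4 (4 hours).
P(N ≤ 4) = Σ_{j=0}^{4} e^(−μ) μ^j/j! ≈ 0.2351.

0.2351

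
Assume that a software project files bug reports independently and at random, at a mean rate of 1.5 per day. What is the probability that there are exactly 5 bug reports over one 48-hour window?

Over the interval, μ = 1.5 × 2 = 3 (a 48-hour window = 2 days).
P(N = 5) = e^(−μ) μ^5/5! = e^(−3) · 3^5/120 ≈ 0.1008.

0.1008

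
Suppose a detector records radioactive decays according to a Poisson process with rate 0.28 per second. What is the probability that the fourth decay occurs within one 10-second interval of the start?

Over the interval, μ = 0.28 × 10 = 2.8 (a 10-second interval = 10 seconds).
The fourth arrival falls in the interval iff at least 4 events occur there: P(S_4 ≤ t) = P(N ≥ 4) = 1 − P(N ≤ 3) ≈ 0.3081.

0.3081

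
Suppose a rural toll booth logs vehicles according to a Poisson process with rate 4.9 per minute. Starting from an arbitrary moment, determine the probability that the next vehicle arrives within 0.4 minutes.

Inter-arrival times are exponential with rate λ = 4.9 per minute.
P(T ≤ 0.4) = 1 − e^(−λt) = 1 − e^(−4.9 × 0.4) = 1 − e^(−1.96) ≈ 0.8591.

0.8591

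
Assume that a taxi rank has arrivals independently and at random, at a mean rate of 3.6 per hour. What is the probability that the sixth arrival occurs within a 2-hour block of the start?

0.7241

Over the interval, μ = 3.6 × 2 = 7.2 (a 2-hour block = 2 hours).
The sixth arrival falls in the interval iff at least 6 events occur there: P(S_6 ≤ t) = P(N ≥ 6) = 1 − P(N ≤ 5) ≈ 0.7241.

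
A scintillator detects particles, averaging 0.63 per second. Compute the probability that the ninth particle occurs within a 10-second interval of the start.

0.1852

Over the interval, μ = 0.63 × 10 = 6.3 (a 10-second interval = 10 seconds).
The ninth arrival falls in the interval iff at least 9 events occur there: P(S_9 ≤ t) = P(N ≥ 9) = 1 − P(N ≤ 8) ≈ 0.1852.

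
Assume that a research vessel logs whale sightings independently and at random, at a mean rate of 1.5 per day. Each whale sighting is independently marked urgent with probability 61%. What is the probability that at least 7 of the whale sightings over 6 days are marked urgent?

Thinning: the whale sightings that are marked urgent themselves form a Poisson process with rate 0.61 × 1.5 = 0.915 per day.
Over the interval, μ = 0.915 × 6 = 5.49 (6 days).
P(N ≥ 7) = 1 − P(N ≤ 6) ≈ 0.3124.

0.3124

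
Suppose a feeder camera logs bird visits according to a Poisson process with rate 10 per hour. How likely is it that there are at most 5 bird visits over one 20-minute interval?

Over the interval, μ = 10 × 1/3 ≈ 3.33333 (a 20-minute interval = 1/3 hours).
P(N ≤ 5) = Σ_{j=0}^{5} e^(−μ) μ^j/j! ≈ 0.8788.

0.8788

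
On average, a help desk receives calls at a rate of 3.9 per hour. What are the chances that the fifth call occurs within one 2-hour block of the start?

0.8883

Over the interval, μ = 3.9 × 2 = 7.8 (a 2-hour block = 2 hours).
The fifth arrival falls in the interval iff at least 5 events occur there: P(S_5 ≤ t) = P(N ≥ 5) = 1 − P(N ≤ 4) ≈ 0.8883.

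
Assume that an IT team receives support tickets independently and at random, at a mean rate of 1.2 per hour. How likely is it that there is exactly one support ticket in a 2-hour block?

Over the interval, μ = 1.2 × 2 = 2.4 (a 2-hour block = 2 hours).
P(N = 1) = e^(−μ) μ^1/1! = e^(−2.4) · 2.4^1/1 ≈ 0.2177.

0.2177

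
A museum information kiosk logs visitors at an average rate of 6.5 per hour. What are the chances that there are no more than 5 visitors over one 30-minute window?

Over the interval, μ = 6.5 × 0.5 = 3.25 (a 30-minute window = 0.5 hours).
P(N ≤ 5) = Σ_{j=0}^{5} e^(−μ) μ^j/j! ≈ 0.8888.

0.8888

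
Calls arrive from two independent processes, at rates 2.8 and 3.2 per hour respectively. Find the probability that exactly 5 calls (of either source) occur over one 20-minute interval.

Independent Poisson processes superpose: combined rate λ = 2.8 + 3.2 = 6 per hour.
Over the interval, μ = 6 × 1/3 = 2 (a 20-minute interval = 1/3 hours).
P(N = 5) = e^(−2) · 2^5/5! ≈ 0.0361.

0.0361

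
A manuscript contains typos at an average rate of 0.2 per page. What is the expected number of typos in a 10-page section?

E[N] = λt = 0.2 × 10 = 2 (a 10-page section = 10 pages).

2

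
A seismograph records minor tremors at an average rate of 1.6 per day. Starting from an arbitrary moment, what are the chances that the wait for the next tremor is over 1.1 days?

0.1720

The wait for the next event is exponential with rate λ = 1.6 per day.
P(T > 1.1) = e^(−λt) = e^(−1.6 × 1.1) = e^(−1.76) ≈ 0.1720.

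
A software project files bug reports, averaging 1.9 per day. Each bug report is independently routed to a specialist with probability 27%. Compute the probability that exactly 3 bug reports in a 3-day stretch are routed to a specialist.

0.1304

Thinning: the bug reports that are routed to a specialist themselves form a Poisson process with rate 0.27 × 1.9 = 0.513 per day.
Over the interval, μ = 0.513 × 3 = 1.539 (a 3-day stretch = 3 days).
P(N = 3) = e^(−1.539) · 1.539^3/3! ≈ 0.1304.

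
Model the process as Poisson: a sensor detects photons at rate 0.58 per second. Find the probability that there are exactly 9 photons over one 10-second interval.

Over the interval, μ = 0.58 × 10 = 5.8 (a 10-second interval = 10 seconds).
P(N = 9) = e^(−μ) μ^9/9! = e^(−5.8) · 5.8^9/362880 ≈ 0.0620.

0.0620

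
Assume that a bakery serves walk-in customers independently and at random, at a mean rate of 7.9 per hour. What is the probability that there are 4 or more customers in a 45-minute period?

0.8420

Over the interval, μ = 7.9 × 0.75 = 5.925 (a 45-minute period = 0.75 hours).
P(N ≥ 4) = 1 − P(N ≤ 3) = 1 − Σ_{j=0}^{3} e^(−μ) μ^j/j! ≈ 0.8420.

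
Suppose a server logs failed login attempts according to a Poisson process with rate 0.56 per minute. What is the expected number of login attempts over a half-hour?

16.8

E[N] = λt = 0.56 × 30 = 16.8 (a half-hour = 30 minutes).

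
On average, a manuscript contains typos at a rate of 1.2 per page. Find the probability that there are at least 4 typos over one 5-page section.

0.8488

Over the interval, μ = 1.2 × 5 = 6 (a 5-page section = 5 pages).
P(N ≥ 4) = 1 − P(N ≤ 3) = 1 − Σ_{j=0}^{3} e^(−μ) μ^j/j! ≈ 0.8488.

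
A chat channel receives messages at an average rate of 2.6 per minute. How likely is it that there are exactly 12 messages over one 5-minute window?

Over the interval, μ = 2.6 × 5 = 13 (a 5-minute window = 5 minutes).
P(N = 12) = e^(−μ) μ^12/12! = e^(−13) · 13^12/479001600 ≈ 0.1099.

0.1099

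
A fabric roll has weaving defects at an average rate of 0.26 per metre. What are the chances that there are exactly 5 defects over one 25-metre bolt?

Over the interval, μ = 0.26 × 25 = 6.5 (a 25-metre bolt = 25 metres).
P(N = 5) = e^(−μ) μ^5/5! = e^(−6.5) · 6.5^5/120 ≈ 0.1454.

0.1454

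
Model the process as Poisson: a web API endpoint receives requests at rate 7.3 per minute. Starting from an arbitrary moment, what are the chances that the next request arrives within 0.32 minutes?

0.9033

Inter-arrival times are exponential with rate λ = 7.3 per minute.
P(T ≤ 0.32) = 1 − e^(−λt) = 1 − e^(−7.3 × 0.32) = 1 − e^(−2.336) ≈ 0.9033.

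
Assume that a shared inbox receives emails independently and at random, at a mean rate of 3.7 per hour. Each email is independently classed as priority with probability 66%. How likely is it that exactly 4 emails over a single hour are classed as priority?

Thinning: the emails that are classed as priority themselves form a Poisson process with rate 0.66 × 3.7 = 2.442 per hour.
So μ = 2.442.
P(N = 4) = e^(−2.442) · 2.442^4/4! ≈ 0.1289.

0.1289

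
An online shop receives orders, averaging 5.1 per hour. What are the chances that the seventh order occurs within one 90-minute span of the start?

0.6420

Over the interval, μ = 5.1 × 1.5 = 7.65 (a 90-minute span = 1.5 hours).
The seventh arrival falls in the interval iff at least 7 events occur there: P(S_7 ≤ t) = P(N ≥ 7) = 1 − P(N ≤ 6) ≈ 0.6420.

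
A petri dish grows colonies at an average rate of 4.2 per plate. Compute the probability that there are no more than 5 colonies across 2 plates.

0.1573

Over the interval, μ = 4.2 × 2 = 8.4 (2 plates).
P(N ≤ 5) = Σ_{j=0}^{5} e^(−μ) μ^j/j! ≈ 0.1573.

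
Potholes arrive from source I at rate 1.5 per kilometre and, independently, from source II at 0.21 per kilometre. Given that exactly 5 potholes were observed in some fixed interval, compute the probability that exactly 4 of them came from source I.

0.3636

Given the total, each event is independently from source I with probability p = λ_I/(λ_I+λ_II) = 1.5/1.71 ≈ 0.8772.
So K ~ Binomial(5, 1.5/1.71): P(K = 4) = C(5,4) · (1.5/1.71)^4 · (0.21/1.71)^1 ≈ 0.3636.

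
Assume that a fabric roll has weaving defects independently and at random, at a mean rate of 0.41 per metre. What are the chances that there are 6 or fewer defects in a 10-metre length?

0.8786

Over the interval, μ = 0.41 × 10 = 4.1 (a 10-metre length = 10 metres).
P(N ≤ 6) = Σ_{j=0}^{6} e^(−μ) μ^j/j! ≈ 0.8786.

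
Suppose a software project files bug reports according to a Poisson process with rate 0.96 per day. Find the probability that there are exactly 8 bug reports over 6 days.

0.0947

Over the interval, μ = 0.96 × 6 = 5.76 (6 days).
P(N = 8) = e^(−μ) μ^8/8! = e^(−5.76) · 5.76^8/40320 ≈ 0.0947.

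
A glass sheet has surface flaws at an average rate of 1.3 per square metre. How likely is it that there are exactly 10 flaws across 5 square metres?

Over the interval, μ = 1.3 × 5 = 6.5 (5 square metres).
P(N = 10) = e^(−μ) μ^10/10! = e^(−6.5) · 6.5^10/3628800 ≈ 0.0558.

0.0558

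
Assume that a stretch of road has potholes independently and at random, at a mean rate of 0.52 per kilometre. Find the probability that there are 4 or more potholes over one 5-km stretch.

Over the interval, μ = 0.52 × 5 = 2.6 (a 5-km stretch = 5 kilometres).
P(N ≥ 4) = 1 − P(N ≤ 3) = 1 − Σ_{j=0}^{3} e^(−μ) μ^j/j! ≈ 0.2640.

0.2640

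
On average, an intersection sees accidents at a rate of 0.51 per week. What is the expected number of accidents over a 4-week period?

E[N] = λt = 0.51 × 4 = 2.04 (a 4-week period = 4 weeks).

2.04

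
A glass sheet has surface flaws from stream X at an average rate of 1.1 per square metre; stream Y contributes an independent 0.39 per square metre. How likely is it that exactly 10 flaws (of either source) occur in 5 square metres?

0.0844

Independent Poisson processes superpose: combined rate λ = 1.1 + 0.39 = 1.49 per square metre.
Over the interval, μ = 1.49 × 5 = 7.45 (5 square metres).
P(N = 10) = e^(−7.45) · 7.45^10/10! ≈ 0.0844.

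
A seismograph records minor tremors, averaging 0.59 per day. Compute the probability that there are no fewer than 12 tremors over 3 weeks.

0.5822

Over the interval, μ = 0.59 × 21 = 12.39 (3 weeks = 21 days).
P(N ≥ 12) = 1 − P(N ≤ 11) = 1 − Σ_{j=0}^{11} e^(−μ) μ^j/j! ≈ 0.5822.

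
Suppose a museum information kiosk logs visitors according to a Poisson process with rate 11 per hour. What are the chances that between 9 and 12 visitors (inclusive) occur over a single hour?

With mean μ = 11 per hour,
P(9 ≤ N ≤ 12) = Σ_{j=9}^{12} e^(−11) · 11^j/j! ≈ 0.4567.

0.4567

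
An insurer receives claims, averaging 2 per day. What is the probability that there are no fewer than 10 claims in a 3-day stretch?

0.0839

Over the interval, μ = 2 × 3 = 6 (a 3-day stretch = 3 days).
P(N ≥ 10) = 1 − P(N ≤ 9) = 1 − Σ_{j=0}^{9} e^(−μ) μ^j/j! ≈ 0.0839.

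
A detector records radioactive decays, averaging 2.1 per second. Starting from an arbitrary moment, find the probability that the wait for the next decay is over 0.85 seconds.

0.1678

The wait for the next event is exponential with rate λ = 2.1 per second.
P(T > 0.85) = e^(−λt) = e^(−2.1 × 0.85) = e^(−1.785) ≈ 0.1678.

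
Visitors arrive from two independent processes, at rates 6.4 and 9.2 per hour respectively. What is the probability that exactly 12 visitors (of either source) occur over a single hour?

Independent Poisson processes superpose: combined rate λ = 6.4 + 9.2 = 15.6 per hour.
So μ = 15.6.
P(N = 12) = e^(−15.6) · 15.6^12/12! ≈ 0.0728.

0.0728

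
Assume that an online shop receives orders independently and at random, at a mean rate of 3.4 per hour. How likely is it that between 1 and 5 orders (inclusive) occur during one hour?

0.8372

With mean μ = 3.4 per hour,
P(1 ≤ N ≤ 5) = Σ_{j=1}^{5} e^(−3.4) · 3.4^j/j! ≈ 0.8372.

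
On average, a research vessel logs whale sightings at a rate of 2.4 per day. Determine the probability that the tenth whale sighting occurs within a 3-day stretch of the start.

Over the interval, μ = 2.4 × 3 = 7.2 (a 3-day stretch = 3 days).
The tenth arrival falls in the interval iff at least 10 events occur there: P(S_10 ≤ t) = P(N ≥ 10) = 1 − P(N ≤ 9) ≈ 0.1904.

0.1904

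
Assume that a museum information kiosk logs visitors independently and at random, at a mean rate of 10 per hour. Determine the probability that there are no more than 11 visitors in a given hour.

0.6968

With mean μ = 10 per hour,
P(N ≤ 11) = Σ_{j=0}^{11} e^(−μ) μ^j/j! ≈ 0.6968.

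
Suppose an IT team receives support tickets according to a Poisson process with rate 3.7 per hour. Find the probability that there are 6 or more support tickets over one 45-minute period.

0.0630

Over the interval, μ = 3.7 × 0.75 = 2.775 (a 45-minute period = 0.75 hours).
P(N ≥ 6) = 1 − P(N ≤ 5) = 1 − Σ_{j=0}^{5} e^(−μ) μ^j/j! ≈ 0.0630.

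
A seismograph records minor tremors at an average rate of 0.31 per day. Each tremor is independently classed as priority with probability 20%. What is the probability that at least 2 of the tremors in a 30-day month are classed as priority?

0.5548

Thinning: the tremors that are classed as priority themselves form a Poisson process with rate 0.2 × 0.31 = 0.062 per day.
Over the interval, μ = 0.062 × 30 = 1.86 (a 30-day month = 30 days).
P(N ≥ 2) = 1 − P(N ≤ 1) ≈ 0.5548.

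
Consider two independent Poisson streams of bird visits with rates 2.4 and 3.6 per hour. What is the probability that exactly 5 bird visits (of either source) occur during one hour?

Independent Poisson processes superpose: combined rate λ = 2.4 + 3.6 = 6 per hour.
So μ = 6.
P(N = 5) = e^(−6) · 6^5/5! ≈ 0.1606.

0.1606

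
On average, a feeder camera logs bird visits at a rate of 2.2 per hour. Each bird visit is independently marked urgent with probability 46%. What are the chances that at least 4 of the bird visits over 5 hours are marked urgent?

0.7433

Thinning: the bird visits that are marked urgent themselves form a Poisson process with rate 0.46 × 2.2 = 1.012 per hour.
Over the interval, μ = 1.012 × 5 = 5.06 (5 hours).
P(N ≥ 4) = 1 − P(N ≤ 3) ≈ 0.7433.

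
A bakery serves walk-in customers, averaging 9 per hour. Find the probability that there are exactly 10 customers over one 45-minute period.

0.0634

Over the interval, μ = 9 × 0.75 = 6.75 (a 45-minute period = 0.75 hours).
P(N = 10) = e^(−μ) μ^10/10! = e^(−6.75) · 6.75^10/3628800 ≈ 0.0634.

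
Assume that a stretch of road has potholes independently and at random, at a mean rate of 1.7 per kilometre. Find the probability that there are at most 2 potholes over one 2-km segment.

0.3397

Over the interval, μ = 1.7 × 2 = 3.4 (a 2-km segment = 2 kilometres).
P(N ≤ 2) = Σ_{j=0}^{2} e^(−μ) μ^j/j! ≈ 0.3397.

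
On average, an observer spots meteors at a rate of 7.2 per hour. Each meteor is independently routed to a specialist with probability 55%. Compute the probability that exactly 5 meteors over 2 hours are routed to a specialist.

0.0944

Thinning: the meteors that are routed to a specialist themselves form a Poisson process with rate 0.55 × 7.2 = 3.96 per hour.
Over the interval, μ = 3.96 × 2 = 7.92 (2 hours).
P(N = 5) = e^(−7.92) · 7.92^5/5! ≈ 0.0944.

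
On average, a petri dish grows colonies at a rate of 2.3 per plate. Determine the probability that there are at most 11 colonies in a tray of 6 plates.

Over the interval, μ = 2.3 × 6 = 13.8 (a tray of 6 plates = 6 plates).
P(N ≤ 11) = Σ_{j=0}^{11} e^(−μ) μ^j/j! ≈ 0.2773.

0.2773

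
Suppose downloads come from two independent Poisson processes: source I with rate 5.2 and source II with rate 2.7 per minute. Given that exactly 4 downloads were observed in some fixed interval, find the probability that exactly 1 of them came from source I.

Given the total, each event is independently from source I with probability p = λ_I/(λ_I+λ_II) = 5.2/7.9 ≈ 0.6582.
So K ~ Binomial(4, 5.2/7.9): P(K = 1) = C(4,1) · (5.2/7.9)^1 · (2.7/7.9)^3 ≈ 0.1051.

0.1051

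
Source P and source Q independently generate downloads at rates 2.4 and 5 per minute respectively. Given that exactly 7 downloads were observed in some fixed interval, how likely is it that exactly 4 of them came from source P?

0.1195

Given the total, each event is independently from source P with probability p = λ_P/(λ_P+λ_Q) = 2.4/7.4 ≈ 0.3243.
So K ~ Binomial(7, 2.4/7.4): P(K = 4) = C(7,4) · (2.4/7.4)^4 · (5/7.4)^3 ≈ 0.1195.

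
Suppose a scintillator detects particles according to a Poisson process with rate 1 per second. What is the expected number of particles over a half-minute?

30

E[N] = λt = 1 × 30 = 30 (a half-minute = 30 seconds).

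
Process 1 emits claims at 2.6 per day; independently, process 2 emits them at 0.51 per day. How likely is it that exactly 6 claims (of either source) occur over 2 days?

0.1600

Independent Poisson processes superpose: combined rate λ = 2.6 + 0.51 = 3.11 per day.
Over the interval, μ = 3.11 × 2 = 6.22 (2 days).
P(N = 6) = e^(−6.22) · 6.22^6/6! ≈ 0.1600.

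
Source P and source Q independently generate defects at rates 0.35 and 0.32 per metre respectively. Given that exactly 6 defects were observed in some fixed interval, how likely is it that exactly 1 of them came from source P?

Given the total, each event is independently from source P with probability p = λ_P/(λ_P+λ_Q) = 0.35/0.67 ≈ 0.5224.
So K ~ Binomial(6, 0.35/0.67): P(K = 1) = C(6,1) · (0.35/0.67)^1 · (0.32/0.67)^5 ≈ 0.0779.

0.0779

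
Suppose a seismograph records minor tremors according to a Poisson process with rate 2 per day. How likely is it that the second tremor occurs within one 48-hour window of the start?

Over the interval, μ = 2 × 2 = 4 (a 48-hour window = 2 days).
The second arrival falls in the interval iff at least 2 events occur there: P(S_2 ≤ t) = P(N ≥ 2) = 1 − P(N ≤ 1) ≈ 0.9084.

0.9084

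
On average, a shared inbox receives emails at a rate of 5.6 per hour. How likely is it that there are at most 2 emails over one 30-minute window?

0.4695

Over the interval, μ = 5.6 × 0.5 = 2.8 (a 30-minute window = 0.5 hours).
P(N ≤ 2) = Σ_{j=0}^{2} e^(−μ) μ^j/j! ≈ 0.4695.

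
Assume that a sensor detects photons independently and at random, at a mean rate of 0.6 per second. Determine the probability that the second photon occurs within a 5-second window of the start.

0.8009

Over the interval, μ = 0.6 × 5 = 3 (a 5-second window = 5 seconds).
The second arrival falls in the interval iff at least 2 events occur there: P(S_2 ≤ t) = P(N ≥ 2) = 1 − P(N ≤ 1) ≈ 0.8009.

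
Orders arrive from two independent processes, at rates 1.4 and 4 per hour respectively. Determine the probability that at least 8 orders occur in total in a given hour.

Independent Poisson processes superpose: combined rate λ = 1.4 + 4 = 5.4 per hour.
So μ = 5.4.
P(N ≥ 8) = 1 − P(N ≤ 7) ≈ 0.1783.

0.1783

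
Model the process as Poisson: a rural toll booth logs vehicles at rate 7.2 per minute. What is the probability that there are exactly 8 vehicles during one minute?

0.1337

With mean μ = 7.2 per minute,
P(N = 8) = e^(−μ) μ^8/8! = e^(−7.2) · 7.2^8/40320 ≈ 0.1337.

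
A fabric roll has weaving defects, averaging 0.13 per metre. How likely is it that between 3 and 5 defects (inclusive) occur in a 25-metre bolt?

0.5192

Over the interval, μ = 0.13 × 25 = 3.25 (a 25-metre bolt = 25 metres).
P(3 ≤ N ≤ 5) = Σ_{j=3}^{5} e^(−3.25) · 3.25^j/j! ≈ 0.5192.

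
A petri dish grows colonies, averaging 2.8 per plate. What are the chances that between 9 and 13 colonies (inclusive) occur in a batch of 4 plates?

Over the interval, μ = 2.8 × 4 = 11.2 (a batch of 4 plates = 4 plates).
P(9 ≤ N ≤ 13) = Σ_{j=9}^{13} e^(−11.2) · 11.2^j/j! ≈ 0.5477.

0.5477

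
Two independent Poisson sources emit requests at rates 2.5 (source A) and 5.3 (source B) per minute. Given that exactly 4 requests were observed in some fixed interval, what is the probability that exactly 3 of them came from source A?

Given the total, each event is independently from source A with probability p = λ_A/(λ_A+λ_B) = 2.5/7.8 ≈ 0.3205.
So K ~ Binomial(4, 2.5/7.8): P(K = 3) = C(4,3) · (2.5/7.8)^3 · (5.3/7.8)^1 ≈ 0.0895.

0.0895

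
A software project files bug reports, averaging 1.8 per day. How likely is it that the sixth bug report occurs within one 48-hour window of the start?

Over the interval, μ = 1.8 × 2 = 3.6 (a 48-hour window = 2 days).
The sixth arrival falls in the interval iff at least 6 events occur there: P(S_6 ≤ t) = P(N ≥ 6) = 1 − P(N ≤ 5) ≈ 0.1559.

0.1559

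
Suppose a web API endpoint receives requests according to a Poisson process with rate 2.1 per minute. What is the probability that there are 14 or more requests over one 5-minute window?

0.1747

Over the interval, μ = 2.1 × 5 = 10.5 (a 5-minute window = 5 minutes).
P(N ≥ 14) = 1 − P(N ≤ 13) = 1 − Σ_{j=0}^{13} e^(−μ) μ^j/j! ≈ 0.1747.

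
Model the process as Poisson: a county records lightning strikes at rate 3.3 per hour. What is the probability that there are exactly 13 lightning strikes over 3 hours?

0.0707

Over the interval, μ = 3.3 × 3 = 9.9 (3 hours).
P(N = 13) = e^(−μ) μ^13/13! = e^(−9.9) · 9.9^13/6227020800 ≈ 0.0707.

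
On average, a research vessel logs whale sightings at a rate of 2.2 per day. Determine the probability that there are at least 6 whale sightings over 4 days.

Over the interval, μ = 2.2 × 4 = 8.8 (4 days).
P(N ≥ 6) = 1 − P(N ≤ 5) = 1 − Σ_{j=0}^{5} e^(−μ) μ^j/j! ≈ 0.8716.

0.8716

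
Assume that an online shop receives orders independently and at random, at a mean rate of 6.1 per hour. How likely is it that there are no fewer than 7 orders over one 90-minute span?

Over the interval, μ = 6.1 × 1.5 = 9.15 (a 90-minute span = 1.5 hours).
P(N ≥ 7) = 1 − P(N ≤ 6) = 1 − Σ_{j=0}^{6} e^(−μ) μ^j/j! ≈ 0.8065.

0.8065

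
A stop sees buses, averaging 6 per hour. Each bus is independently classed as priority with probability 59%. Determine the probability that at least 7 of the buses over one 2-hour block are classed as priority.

0.5621

Thinning: the buses that are classed as priority themselves form a Poisson process with rate 0.59 × 6 = 3.54 per hour.
Over the interval, μ = 3.54 × 2 = 7.08 (a 2-hour block = 2 hours).
P(N ≥ 7) = 1 − P(N ≤ 6) ≈ 0.5621.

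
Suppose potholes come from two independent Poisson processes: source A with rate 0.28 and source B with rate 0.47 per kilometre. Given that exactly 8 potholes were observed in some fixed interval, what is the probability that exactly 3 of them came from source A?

0.2816

Given the total, each event is independently from source A with probability p = λ_A/(λ_A+λ_B) = 0.28/0.75 ≈ 0.3733.
So K ~ Binomial(8, 0.28/0.75): P(K = 3) = C(8,3) · (0.28/0.75)^3 · (0.47/0.75)^5 ≈ 0.2816.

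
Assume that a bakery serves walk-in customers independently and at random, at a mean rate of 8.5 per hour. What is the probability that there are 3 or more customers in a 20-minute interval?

0.5385

Over the interval, μ = 8.5 × 1/3 ≈ 2.83333 (a 20-minute interval = 1/3 hours).
P(N ≥ 3) = 1 − P(N ≤ 2) = 1 − Σ_{j=0}^{2} e^(−μ) μ^j/j! ≈ 0.5385.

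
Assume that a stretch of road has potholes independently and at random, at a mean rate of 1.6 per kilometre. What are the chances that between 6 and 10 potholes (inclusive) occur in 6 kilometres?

0.5491

Over the interval, μ = 1.6 × 6 = 9.6 (6 kilometres).
P(6 ≤ N ≤ 10) = Σ_{j=6}^{10} e^(−9.6) · 9.6^j/j! ≈ 0.5491.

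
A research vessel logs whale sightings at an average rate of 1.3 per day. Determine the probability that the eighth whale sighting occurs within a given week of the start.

Over the interval, μ = 1.3 × 7 = 9.1 (a week = 7 days).
The eighth arrival falls in the interval iff at least 8 events occur there: P(S_8 ≤ t) = P(N ≥ 8) = 1 − P(N ≤ 7) ≈ 0.6877.

0.6877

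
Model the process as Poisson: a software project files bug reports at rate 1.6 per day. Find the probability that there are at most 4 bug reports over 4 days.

Over the interval, μ = 1.6 × 4 = 6.4 (4 days).
P(N ≤ 4) = Σ_{j=0}^{4} e^(−μ) μ^j/j! ≈ 0.2351.

0.2351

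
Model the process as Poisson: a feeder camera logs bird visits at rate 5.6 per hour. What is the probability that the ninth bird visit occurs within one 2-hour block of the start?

Over the interval, μ = 5.6 × 2 = 11.2 (a 2-hour block = 2 hours).
The ninth arrival falls in the interval iff at least 9 events occur there: P(S_9 ≤ t) = P(N ≥ 9) = 1 − P(N ≤ 8) ≈ 0.7853.

0.7853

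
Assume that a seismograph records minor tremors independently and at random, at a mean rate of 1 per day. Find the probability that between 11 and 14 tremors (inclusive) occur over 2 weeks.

Over the interval, μ = 1 × 14 = 14 (2 weeks = 14 days).
P(11 ≤ N ≤ 14) = Σ_{j=11}^{14} e^(−14) · 14^j/j! ≈ 0.3948.

0.3948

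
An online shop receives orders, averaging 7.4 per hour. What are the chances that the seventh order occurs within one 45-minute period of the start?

Over the interval, μ = 7.4 × 0.75 = 5.55 (a 45-minute period = 0.75 hours).
The seventh arrival falls in the interval iff at least 7 events occur there: P(S_7 ≤ t) = P(N ≥ 7) = 1 − P(N ≤ 6) ≈ 0.3218.

0.3218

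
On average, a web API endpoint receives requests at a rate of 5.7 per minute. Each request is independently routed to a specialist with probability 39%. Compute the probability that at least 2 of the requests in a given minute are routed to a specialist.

0.6510

Thinning: the requests that are routed to a specialist themselves form a Poisson process with rate 0.39 × 5.7 = 2.223 per minute.
So μ = 2.223.
P(N ≥ 2) = 1 − P(N ≤ 1) ≈ 0.6510.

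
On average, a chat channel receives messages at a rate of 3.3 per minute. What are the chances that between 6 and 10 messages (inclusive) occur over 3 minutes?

0.5246

Over the interval, μ = 3.3 × 3 = 9.9 (3 minutes).
P(6 ≤ N ≤ 10) = Σ_{j=6}^{10} e^(−9.9) · 9.9^j/j! ≈ 0.5246.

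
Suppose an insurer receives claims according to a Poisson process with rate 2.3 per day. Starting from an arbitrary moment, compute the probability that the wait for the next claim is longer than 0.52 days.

The wait for the next event is exponential with rate λ = 2.3 per day.
P(T > 0.52) = e^(−λt) = e^(−2.3 × 0.52) = e^(−1.196) ≈ 0.3024.

0.3024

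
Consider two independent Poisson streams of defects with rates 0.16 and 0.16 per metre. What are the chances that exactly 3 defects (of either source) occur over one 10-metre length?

Independent Poisson processes superpose: combined rate λ = 0.16 + 0.16 = 0.32 per metre.
Over the interval, μ = 0.32 × 10 = 3.2 (a 10-metre length = 10 metres).
P(N = 3) = e^(−3.2) · 3.2^3/3! ≈ 0.2226.

0.2226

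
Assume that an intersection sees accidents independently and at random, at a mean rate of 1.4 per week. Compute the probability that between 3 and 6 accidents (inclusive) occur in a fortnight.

0.5061

Over the interval, μ = 1.4 × 2 = 2.8 (a fortnight = 2 weeks).
P(3 ≤ N ≤ 6) = Σ_{j=3}^{6} e^(−2.8) · 2.8^j/j! ≈ 0.5061.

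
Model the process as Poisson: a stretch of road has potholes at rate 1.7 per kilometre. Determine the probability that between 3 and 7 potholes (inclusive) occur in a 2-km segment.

Over the interval, μ = 1.7 × 2 = 3.4 (a 2-km segment = 2 kilometres).
P(3 ≤ N ≤ 7) = Σ_{j=3}^{7} e^(−3.4) · 3.4^j/j! ≈ 0.6372.

0.6372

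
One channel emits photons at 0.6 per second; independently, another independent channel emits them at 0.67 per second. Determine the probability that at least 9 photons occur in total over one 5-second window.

0.1909

Independent Poisson processes superpose: combined rate λ = 0.6 + 0.67 = 1.27 per second.
Over the interval, μ = 1.27 × 5 = 6.35 (a 5-second window = 5 seconds).
P(N ≥ 9) = 1 − P(N ≤ 8) ≈ 0.1909.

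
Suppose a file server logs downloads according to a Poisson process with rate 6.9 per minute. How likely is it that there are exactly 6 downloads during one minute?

With mean μ = 6.9 per minute,
P(N = 6) = e^(−μ) μ^6/6! = e^(−6.9) · 6.9^6/720 ≈ 0.1511.

0.1511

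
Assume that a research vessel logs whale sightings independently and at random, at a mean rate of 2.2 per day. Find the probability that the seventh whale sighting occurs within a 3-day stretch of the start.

0.4892

Over the interval, μ = 2.2 × 3 = 6.6 (a 3-day stretch = 3 days).
The seventh arrival falls in the interval iff at least 7 events occur there: P(S_7 ≤ t) = P(N ≥ 7) = 1 − P(N ≤ 6) ≈ 0.4892.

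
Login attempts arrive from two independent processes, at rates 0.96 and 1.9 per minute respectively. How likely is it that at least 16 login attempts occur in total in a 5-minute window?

Independent Poisson processes superpose: combined rate λ = 0.96 + 1.9 = 2.86 per minute.
Over the interval, μ = 2.86 × 5 = 14.3 (a 5-minute window = 5 minutes).
P(N ≥ 16) = 1 − P(N ≤ 15) ≈ 0.3606.

0.3606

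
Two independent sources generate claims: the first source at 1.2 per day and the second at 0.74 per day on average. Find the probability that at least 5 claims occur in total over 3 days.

0.6901

Independent Poisson processes superpose: combined rate λ = 1.2 + 0.74 = 1.94 per day.
Over the interval, μ = 1.94 × 3 = 5.82 (3 days).
P(N ≥ 5) = 1 − P(N ≤ 4) ≈ 0.6901.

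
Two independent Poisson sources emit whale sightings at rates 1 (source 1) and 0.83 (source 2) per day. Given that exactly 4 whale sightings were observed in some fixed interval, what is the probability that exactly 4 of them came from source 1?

0.0892

Given the total, each event is independently from source 1 with probability p = λ_1/(λ_1+λ_2) = 1/1.83 ≈ 0.5464.
So K ~ Binomial(4, 1/1.83): P(K = 4) = C(4,4) · (1/1.83)^4 · (0.83/1.83)^0 ≈ 0.0892.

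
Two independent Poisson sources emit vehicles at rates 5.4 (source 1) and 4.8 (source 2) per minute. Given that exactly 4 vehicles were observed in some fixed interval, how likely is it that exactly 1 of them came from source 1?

0.2207

Given the total, each event is independently from source 1 with probability p = λ_1/(λ_1+λ_2) = 5.4/10.2 ≈ 0.5294.
So K ~ Binomial(4, 5.4/10.2): P(K = 1) = C(4,1) · (5.4/10.2)^1 · (4.8/10.2)^3 ≈ 0.2207.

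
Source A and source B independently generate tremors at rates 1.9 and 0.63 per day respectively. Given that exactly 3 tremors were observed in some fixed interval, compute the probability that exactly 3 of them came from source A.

0.4235

Given the total, each event is independently from source A with probability p = λ_A/(λ_A+λ_B) = 1.9/2.53 ≈ 0.7510.
So K ~ Binomial(3, 1.9/2.53): P(K = 3) = C(3,3) · (1.9/2.53)^3 · (0.63/2.53)^0 ≈ 0.4235.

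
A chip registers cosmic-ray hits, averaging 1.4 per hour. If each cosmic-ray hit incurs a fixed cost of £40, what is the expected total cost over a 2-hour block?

£112

E[N] = 1.4 × 2 = 2.8 (a 2-hour block = 2 hours); E[cost] = 2.8 × £40 = £112.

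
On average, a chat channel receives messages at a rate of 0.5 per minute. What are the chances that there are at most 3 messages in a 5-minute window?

Over the interval, μ = 0.5 × 5 = 2.5 (a 5-minute window = 5 minutes).
P(N ≤ 3) = Σ_{j=0}^{3} e^(−μ) μ^j/j! ≈ 0.7576.

0.7576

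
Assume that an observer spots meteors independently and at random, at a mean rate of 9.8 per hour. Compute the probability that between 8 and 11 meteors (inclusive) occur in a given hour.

0.4805

With mean μ = 9.8 per hour,
P(8 ≤ N ≤ 11) = Σ_{j=8}^{11} e^(−9.8) · 9.8^j/j! ≈ 0.4805.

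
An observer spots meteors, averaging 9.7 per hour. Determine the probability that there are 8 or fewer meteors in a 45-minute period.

Over the interval, μ = 9.7 × 0.75 = 7.275 (a 45-minute period = 0.75 hours).
P(N ≤ 8) = Σ_{j=0}^{8} e^(−μ) μ^j/j! ≈ 0.6926.

0.6926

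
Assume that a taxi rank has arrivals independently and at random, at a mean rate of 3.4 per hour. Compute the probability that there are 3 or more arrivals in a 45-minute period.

Over the interval, μ = 3.4 × 0.75 = 2.55 (a 45-minute period = 0.75 hours).
P(N ≥ 3) = 1 − P(N ≤ 2) = 1 − Σ_{j=0}^{2} e^(−μ) μ^j/j! ≈ 0.4689.

0.4689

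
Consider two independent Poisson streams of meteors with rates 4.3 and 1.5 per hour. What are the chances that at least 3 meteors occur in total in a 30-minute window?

Independent Poisson processes superpose: combined rate λ = 4.3 + 1.5 = 5.8 per hour.
Over the interval, μ = 5.8 × 0.5 = 2.9 (a 30-minute window = 0.5 hours).
P(N ≥ 3) = 1 − P(N ≤ 2) ≈ 0.5540.

0.5540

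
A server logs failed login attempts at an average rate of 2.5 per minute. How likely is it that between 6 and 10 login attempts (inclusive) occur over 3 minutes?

0.6208

Over the interval, μ = 2.5 × 3 = 7.5 (3 minutes).
P(6 ≤ N ≤ 10) = Σ_{j=6}^{10} e^(−7.5) · 7.5^j/j! ≈ 0.6208.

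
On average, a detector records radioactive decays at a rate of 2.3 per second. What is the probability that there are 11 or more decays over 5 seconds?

0.5983

Over the interval, μ = 2.3 × 5 = 11.5 (5 seconds).
P(N ≥ 11) = 1 − P(N ≤ 10) = 1 − Σ_{j=0}^{10} e^(−μ) μ^j/j! ≈ 0.5983.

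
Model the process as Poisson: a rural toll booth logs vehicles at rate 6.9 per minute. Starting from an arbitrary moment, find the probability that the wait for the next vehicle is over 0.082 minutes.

0.5679

The wait for the next event is exponential with rate λ = 6.9 per minute.
P(T > 0.082) = e^(−λt) = e^(−6.9 × 0.082) = e^(−0.5658) ≈ 0.5679.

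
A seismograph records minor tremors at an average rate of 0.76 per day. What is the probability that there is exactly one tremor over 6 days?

0.0477

Over the interval, μ = 0.76 × 6 = 4.56 (6 days).
P(N = 1) = e^(−μ) μ^1/1! = e^(−4.56) · 4.56^1/1 ≈ 0.0477.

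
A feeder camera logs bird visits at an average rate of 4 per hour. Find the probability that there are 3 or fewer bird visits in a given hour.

With mean μ = 4 per hour,
P(N ≤ 3) = Σ_{j=0}^{3} e^(−μ) μ^j/j! ≈ 0.4335.

0.4335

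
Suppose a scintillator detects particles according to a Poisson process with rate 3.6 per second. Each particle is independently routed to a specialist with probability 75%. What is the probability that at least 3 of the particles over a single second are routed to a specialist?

Thinning: the particles that are routed to a specialist themselves form a Poisson process with rate 0.75 × 3.6 = 2.7 per second.
So μ = 2.7.
P(N ≥ 3) = 1 − P(N ≤ 2) ≈ 0.5064.

0.5064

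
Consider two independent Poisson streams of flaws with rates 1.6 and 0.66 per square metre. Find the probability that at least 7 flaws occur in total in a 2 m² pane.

0.1715

Independent Poisson processes superpose: combined rate λ = 1.6 + 0.66 = 2.26 per square metre.
Over the interval, μ = 2.26 × 2 = 4.52 (a 2 m² pane = 2 square metres).
P(N ≥ 7) = 1 − P(N ≤ 6) ≈ 0.1715.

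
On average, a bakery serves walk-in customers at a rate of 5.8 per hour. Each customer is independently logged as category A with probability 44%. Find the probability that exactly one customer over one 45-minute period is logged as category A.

Thinning: the customers that are logged as category A themselves form a Poisson process with rate 0.44 × 5.8 = 2.552 per hour.
Over the interval, μ = 2.552 × 0.75 = 1.914 (a 45-minute period = 0.75 hours).
P(N = 1) = e^(−1.914) · 1.914^1/1! ≈ 0.2823.

0.2823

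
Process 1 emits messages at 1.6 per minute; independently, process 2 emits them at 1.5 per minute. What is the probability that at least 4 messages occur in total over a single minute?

0.3752

Independent Poisson processes superpose: combined rate λ = 1.6 + 1.5 = 3.1 per minute.
So μ = 3.1.
P(N ≥ 4) = 1 − P(N ≤ 3) ≈ 0.3752.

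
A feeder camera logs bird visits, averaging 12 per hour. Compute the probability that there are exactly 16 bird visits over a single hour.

With mean μ = 12 per hour,
P(N = 16) = e^(−μ) μ^16/16! = e^(−12) · 12^16/20922789888000 ≈ 0.0543.

0.0543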